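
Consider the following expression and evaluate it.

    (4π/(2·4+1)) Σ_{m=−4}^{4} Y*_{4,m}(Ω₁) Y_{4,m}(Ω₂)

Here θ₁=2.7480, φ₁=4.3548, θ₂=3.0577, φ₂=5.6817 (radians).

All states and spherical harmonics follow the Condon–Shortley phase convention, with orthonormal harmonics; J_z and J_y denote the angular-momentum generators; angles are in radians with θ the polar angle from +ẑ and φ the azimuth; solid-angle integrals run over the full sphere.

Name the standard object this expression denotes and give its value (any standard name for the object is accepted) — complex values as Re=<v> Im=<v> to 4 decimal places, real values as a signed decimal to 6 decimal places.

Legendre polynomial (addition theorem), +0.390574

This sum is the spherical-harmonic addition theorem: it equals the Legendre polynomial P_l(cos γ) of the angle γ between the two directions.
Expand P_4 via completeness: Σ_{m} conj(Y_{4,m}) at Ω₁ times Y_{4,m} at Ω₂ —
  m=-4: (0.00134 - 0.00948j) × (-0.00002 + 0.00001j) = 0.00000 + 0.00000j  (running Σ = 0.00000 + 0.00000j)
  m=-3: (-0.05728 - 0.03115j) × (0.00017 - 0.00071j) = -0.00003 + 0.00004j  (running Σ = -0.00003 + 0.00004j)
  m=-2: (-0.18463 + 0.16037j) × (0.00503 + 0.01304j) = -0.00302 - 0.00160j  (running Σ = -0.00305 - 0.00157j)
  m=-1: (0.17421 + 0.46624j) × (-0.12868 - 0.08831j) = 0.01876 - 0.07538j  (running Σ = 0.01571 - 0.07695j)
  m=0: (0.30402 + 0.00000j) × (0.81676 + 0.00000j) = 0.24831 + 0.00000j  (running Σ = 0.26402 - 0.07695j)
  m=1: (-0.17421 + 0.46624j) × (0.12868 - 0.08831j) = 0.01876 + 0.07538j  (running Σ = 0.28278 - 0.00157j)
  m=2: (-0.18463 - 0.16037j) × (0.00503 - 0.01304j) = -0.00302 + 0.00160j  (running Σ = 0.27976 + 0.00004j)
  m=3: (0.05728 - 0.03115j) × (-0.00017 - 0.00071j) = -0.00003 - 0.00004j  (running Σ = 0.27973 + 0.00000j)
  m=4: (0.00134 + 0.00948j) × (-0.00002 - 0.00001j) = 0.00000 - 0.00000j  (running Σ = 0.27973 - 0.00000j)
Accumulated sum 0.27973 - 0.00000j; after 4π/(2l+1) scaling, 0.39057 - 0.00000j ⇒ P_4 = 0.390574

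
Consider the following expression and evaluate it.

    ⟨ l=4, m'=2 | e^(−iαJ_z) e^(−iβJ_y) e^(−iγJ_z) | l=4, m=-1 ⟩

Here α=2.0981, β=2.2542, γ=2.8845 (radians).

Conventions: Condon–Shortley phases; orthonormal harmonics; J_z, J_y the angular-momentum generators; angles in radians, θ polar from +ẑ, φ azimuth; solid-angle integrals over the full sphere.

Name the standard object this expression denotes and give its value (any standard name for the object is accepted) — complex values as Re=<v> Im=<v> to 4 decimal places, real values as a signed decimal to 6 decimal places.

Wigner D-matrix element, Re=-0.0093 Im=0.0350

This is a Wigner D-matrix element — the rotation-matrix element ⟨l m'| R(α,β,γ) |l m⟩ in the angular-momentum basis.
Split into d^4_{2,-1}(β=2.2542) × two z-phases.
With c≡cos(β/2)=0.429281 and s≡sin(β/2)=0.903171, N=[720·2·6·120]^{1/2}=1018.233765
k: max(0,(-1)−(2))=0 … min(4+(-1),4−(2))=2
  k=0: (−1)^3·1018.2338/(72)·0.4293^5·0.9032^3 = -0.151891
  k=1: (−1)^4·1018.2338/(48)·0.4293^3·0.9032^5 = +1.008511
  k=2: (−1)^5·1018.2338/(240)·0.4293^1·0.9032^7 = -0.892828
d^4_{2,-1}(2.2542) = -0.151891 +1.008511 -0.892828 = -0.036208
Phases: e^{-i·(2)·2.0981}=-0.493569+0.869706i, e^{-i·(-1)·2.8845}=-0.967133+0.254270i ⇒ D=-0.009277+0.034999i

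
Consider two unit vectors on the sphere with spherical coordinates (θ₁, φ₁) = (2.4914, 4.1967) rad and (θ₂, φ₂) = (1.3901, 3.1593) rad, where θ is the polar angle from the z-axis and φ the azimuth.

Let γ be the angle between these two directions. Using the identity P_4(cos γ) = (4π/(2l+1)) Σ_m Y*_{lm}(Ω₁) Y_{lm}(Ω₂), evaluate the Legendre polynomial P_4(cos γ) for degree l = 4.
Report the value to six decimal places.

Expand P_4 via completeness: Σ_{m} conj(Y_{4,m}) at Ω₁ times Y_{4,m} at Ω₂ —
  term(m=-4) = -0.013138-0.020827i   from Y*(Ω₁)=-0.028068-0.052374i, Y(Ω₂)=+0.413370-0.029328i
  term(m=-3) = +0.047302-0.001391i   from Y*(Ω₁)=-0.220933-0.005244i, Y(Ω₂)=-0.213832+0.011370i
  term(m=-2) = +0.050944-0.092372i   from Y*(Ω₁)=-0.216272+0.361273i, Y(Ω₂)=-0.250375+0.008871i
  term(m=-1) = +0.038585+0.065344i   from Y*(Ω₁)=+0.161301+0.284556i, Y(Ω₂)=+0.231964-0.004108i
  term(m=+0) = -0.045299-0.000000i   from Y*(Ω₁)=-0.207108-0.000000i, Y(Ω₂)=+0.218721+0.000000i
  term(m=+1) = +0.038585-0.065344i   from Y*(Ω₁)=-0.161301+0.284556i, Y(Ω₂)=-0.231964-0.004108i
  term(m=+2) = +0.050944+0.092372i   from Y*(Ω₁)=-0.216272-0.361273i, Y(Ω₂)=-0.250375-0.008871i
  term(m=+3) = +0.047302+0.001391i   from Y*(Ω₁)=+0.220933-0.005244i, Y(Ω₂)=+0.213832+0.011370i
  term(m=+4) = -0.013138+0.020827i   from Y*(Ω₁)=-0.028068+0.052374i, Y(Ω₂)=+0.413370+0.029328i
Σ over m = +0.202088+0.000000i; ×(4π/9) → +0.282168+0.000000i. Real part: 0.282168

0.282168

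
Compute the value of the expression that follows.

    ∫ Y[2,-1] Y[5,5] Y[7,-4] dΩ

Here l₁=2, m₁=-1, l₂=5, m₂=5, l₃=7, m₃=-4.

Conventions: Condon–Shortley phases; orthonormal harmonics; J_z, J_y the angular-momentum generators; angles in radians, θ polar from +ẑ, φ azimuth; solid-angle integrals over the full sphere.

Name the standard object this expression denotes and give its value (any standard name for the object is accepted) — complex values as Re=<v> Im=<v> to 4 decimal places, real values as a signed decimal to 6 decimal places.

Gaunt coefficient, +0.037585

This is a Gaunt coefficient — the integral of a triple product of spherical harmonics over the sphere.
Rules hold: Σm=0, L=14 even, 3≤7≤7.
N = 5·11·15 = 825
Δ = 0!·4!·10!/15! = 1/15015
Racah Σ t=0..0: t=0:+1/57600 = 1/57600
⇒ 3j(2 5 7; 0 0 0)² = 21/715, sgn -1
Racah Σ t=0..0: t=0:+1/21772800 = 1/21772800
⇒ 3j(2 5 7; -1 5 -4)² = 1/1365, sgn -1
4πI² = N·(3j₀)²·(3jₘ)² = 3/169
I = +1·√(0.0177515/4π) = 0.03758481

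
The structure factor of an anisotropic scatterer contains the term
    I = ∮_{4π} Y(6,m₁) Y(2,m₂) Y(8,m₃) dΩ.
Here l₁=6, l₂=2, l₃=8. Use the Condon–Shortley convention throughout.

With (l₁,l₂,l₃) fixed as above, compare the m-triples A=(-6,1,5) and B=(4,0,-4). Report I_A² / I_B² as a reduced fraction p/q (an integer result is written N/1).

13/396

l's match ⇒ only the (l;m) 3-j factors differ between A and B.
A: triangle coeff Δ(6,2,8) = 1/30940; Σ_t [0,0]: t=0:+1/2874009600 = 1/2874009600; (3j)²=1/2380 [(6 2 8; -6 1 5)], sign=-1
B: triangle coeff Δ(6,2,8) = 1/30940; Σ_t [0,0]: t=0:+1/29030400 = 1/29030400; (3j)²=99/7735 [(6 2 8; 4 0 -4)], sign=+1
I_A²/I_B² = (1/2380)/(99/7735) = 13/396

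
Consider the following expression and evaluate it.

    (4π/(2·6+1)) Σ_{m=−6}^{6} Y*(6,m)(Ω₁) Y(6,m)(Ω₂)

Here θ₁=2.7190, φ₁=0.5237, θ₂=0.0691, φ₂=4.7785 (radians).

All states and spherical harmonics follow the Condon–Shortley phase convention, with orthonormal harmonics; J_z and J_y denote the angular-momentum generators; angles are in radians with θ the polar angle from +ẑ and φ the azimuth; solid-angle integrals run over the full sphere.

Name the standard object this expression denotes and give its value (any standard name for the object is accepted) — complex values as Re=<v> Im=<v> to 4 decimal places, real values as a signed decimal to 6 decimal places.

This sum is the spherical-harmonic addition theorem: it equals the Legendre polynomial P_l(cos γ) of the angle γ between the two directions.
Addition theorem: P_6(cos γ) = (4π/13) Σ_m Y*_{lm}(Ω₁) Y_{lm}(Ω₂), m = −6…6:
  [-6]  conj(Y_{6,-6})(Ω₁) = -0.00230 - 0.00000j ; Y_{6,-6}(Ω₂) = -0.00000 + 0.00000j ; Δ = 0.00000 - 0.00000j
  [-5]  conj(Y_{6,-5})(Ω₁) = 0.01534 - 0.00885j ; Y_{6,-5}(Ω₂) = 0.00000 + 0.00000j ; Δ = 0.00000 + 0.00000j
  [-4]  conj(Y_{6,-4})(Ω₁) = -0.04116 + 0.07123j ; Y_{6,-4}(Ω₂) = 0.00008 - 0.00002j ; Δ = -0.00000 + 0.00001j
  [-3]  conj(Y_{6,-3})(Ω₁) = 0.00008 - 0.25204j ; Y_{6,-3}(Ω₂) = -0.00033 - 0.00167j ; Δ = -0.00042 + 0.00008j
  [-2]  conj(Y_{6,-2})(Ω₁) = 0.24260 + 0.42039j ; Y_{6,-2}(Ω₂) = -0.02427 + 0.00323j ; Δ = -0.00725 - 0.00942j
  [-1]  conj(Y_{6,-1})(Ω₁) = -0.38410 - 0.22181j ; Y_{6,-1}(Ω₂) = 0.01468 + 0.22168j ; Δ = 0.04353 - 0.08840j
  [+0]  conj(Y_{6,0})(Ω₁) = -0.16928 + 0.00000j ; Y_{6,0}(Ω₂) = 0.96674 + 0.00000j ; Δ = -0.16365 + 0.00000j
  [+1]  conj(Y_{6,1})(Ω₁) = 0.38410 - 0.22181j ; Y_{6,1}(Ω₂) = -0.01468 + 0.22168j ; Δ = 0.04353 + 0.08840j
  [+2]  conj(Y_{6,2})(Ω₁) = 0.24260 - 0.42039j ; Y_{6,2}(Ω₂) = -0.02427 - 0.00323j ; Δ = -0.00725 + 0.00942j
  [+3]  conj(Y_{6,3})(Ω₁) = -0.00008 - 0.25204j ; Y_{6,3}(Ω₂) = 0.00033 - 0.00167j ; Δ = -0.00042 - 0.00008j
  [+4]  conj(Y_{6,4})(Ω₁) = -0.04116 - 0.07123j ; Y_{6,4}(Ω₂) = 0.00008 + 0.00002j ; Δ = -0.00000 - 0.00001j
  [+5]  conj(Y_{6,5})(Ω₁) = -0.01534 - 0.00885j ; Y_{6,5}(Ω₂) = -0.00000 + 0.00000j ; Δ = 0.00000 - 0.00000j
  [+6]  conj(Y_{6,6})(Ω₁) = -0.00230 + 0.00000j ; Y_{6,6}(Ω₂) = -0.00000 - 0.00000j ; Δ = 0.00000 + 0.00000j
Total Σ_m = -0.09192 - 0.00000j. Multiply by 0.966644: -0.08885 - 0.00000j. P_6(cos γ) = -0.088854

Legendre polynomial (addition theorem), -0.088854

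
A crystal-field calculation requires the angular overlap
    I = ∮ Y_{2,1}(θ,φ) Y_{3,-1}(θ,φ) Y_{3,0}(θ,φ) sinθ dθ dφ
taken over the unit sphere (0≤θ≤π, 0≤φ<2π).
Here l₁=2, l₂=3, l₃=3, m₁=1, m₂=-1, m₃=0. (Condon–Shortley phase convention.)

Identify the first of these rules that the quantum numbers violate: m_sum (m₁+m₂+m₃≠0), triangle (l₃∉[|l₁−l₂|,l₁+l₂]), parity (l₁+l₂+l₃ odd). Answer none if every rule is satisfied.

none

Σmᵢ = 0  ✓
l₃∈[|l₁−l₂|,l₁+l₂]=[1,5], have l₃=3  ✓
Σlᵢ = 8 ⇒ even  ✓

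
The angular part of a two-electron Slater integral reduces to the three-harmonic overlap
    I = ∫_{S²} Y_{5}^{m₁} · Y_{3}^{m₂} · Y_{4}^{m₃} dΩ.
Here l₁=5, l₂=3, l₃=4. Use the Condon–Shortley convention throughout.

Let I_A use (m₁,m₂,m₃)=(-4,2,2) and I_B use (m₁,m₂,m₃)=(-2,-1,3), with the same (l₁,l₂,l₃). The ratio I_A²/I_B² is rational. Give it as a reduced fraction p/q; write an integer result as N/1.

240/343

l's match ⇒ only the (l;m) 3-j factors differ between A and B.
A: triangle coeff Δ(5,3,4) = 1/180180; Σ_t [3,4]: t=3:−1/8640 t=4:+1/2880 = 1/4320; (3j)²=8/429 [(5 3 4; -4 2 2)], sign=+1
B: triangle coeff Δ(5,3,4) = 1/180180; Σ_t [1,2]: t=1:−1/4320 t=2:+1/960 = 7/8640; (3j)²=343/12870 [(5 3 4; -2 -1 3)], sign=-1
I_A²/I_B² = (8/429)/(343/12870) = 240/343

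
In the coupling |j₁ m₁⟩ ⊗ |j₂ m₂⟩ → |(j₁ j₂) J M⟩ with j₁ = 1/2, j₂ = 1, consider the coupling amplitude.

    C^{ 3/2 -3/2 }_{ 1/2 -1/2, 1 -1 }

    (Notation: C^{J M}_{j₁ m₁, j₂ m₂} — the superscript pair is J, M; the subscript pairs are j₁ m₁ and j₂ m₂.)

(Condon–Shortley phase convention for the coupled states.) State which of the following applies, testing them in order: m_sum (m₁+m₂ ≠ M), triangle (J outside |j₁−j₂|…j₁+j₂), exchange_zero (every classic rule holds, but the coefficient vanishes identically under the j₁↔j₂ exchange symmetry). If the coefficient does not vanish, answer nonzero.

nonzero

m-sum: m₁+m₂ = -1/2+(-1) = -3/2, M = -3/2  ✓
triangle: |j₁−j₂| = 1/2 ≤ J = 3/2 ≤ j₁+j₂ = 3/2  ✓
exchange: j₁≠j₂ or m₁≠m₂ — the exchange symmetry imposes no constraint here
value check: CG = +1 = +1.000000 ≠ 0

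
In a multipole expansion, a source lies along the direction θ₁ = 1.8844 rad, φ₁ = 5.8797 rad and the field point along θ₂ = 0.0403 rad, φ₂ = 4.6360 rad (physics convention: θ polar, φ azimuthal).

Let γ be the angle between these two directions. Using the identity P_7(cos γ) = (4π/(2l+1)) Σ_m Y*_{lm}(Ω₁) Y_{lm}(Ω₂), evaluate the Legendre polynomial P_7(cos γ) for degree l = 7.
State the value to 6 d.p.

Summing Y*_{l m}(θ₁,φ₁)·Y_{l m}(θ₂,φ₂) over m ∈ [−7, 7]; prefactor 4π/(2·7+1) = 0.837758:
  m=-7: (-0.334790, -0.109905) × (0.000000, -0.000000) = (-0.000000, 0.000000)  (running Σ = (-0.000000, 0.000000))
  m=-6: (0.321264, 0.282157) × (-0.000000, -0.000000) = (-0.000000, -0.000000)  (running Σ = (-0.000000, -0.000000))
  m=-5: (-0.029271, -0.061120) × (-0.000000, 0.000000) = (0.000000, -0.000000)  (running Σ = (0.000000, -0.000000))
  m=-4: (-0.014093, -0.326438) × (0.000018, 0.000006) = (0.000002, -0.000006)  (running Σ = (0.000002, -0.000006))
  m=-3: (-0.066674, 0.176952) × (0.000131, -0.000561) = (0.000091, 0.000061)  (running Σ = (0.000092, 0.000054))
  m=-2: (-0.176018, 0.183781) × (-0.011967, -0.001843) = (0.002445, -0.001875)  (running Σ = (0.002537, -0.001820))
  m=-1: (0.208661, -0.089079) × (-0.012432, 0.162425) = (0.011875, 0.034999)  (running Σ = (0.014412, 0.033179))
  m=0: (0.230225, -0.000000) × (1.067846, 0.000000) = (0.245845, 0.000000)  (running Σ = (0.260257, 0.033179))
  m=1: (-0.208661, -0.089079) × (0.012432, 0.162425) = (0.011875, -0.034999)  (running Σ = (0.272132, -0.001820))
  m=2: (-0.176018, -0.183781) × (-0.011967, 0.001843) = (0.002445, 0.001875)  (running Σ = (0.274577, 0.000054))
  m=3: (0.066674, 0.176952) × (-0.000131, -0.000561) = (0.000091, -0.000061)  (running Σ = (0.274667, -0.000006))
  m=4: (-0.014093, 0.326438) × (0.000018, -0.000006) = (0.000002, 0.000006)  (running Σ = (0.274669, -0.000000))
  m=5: (0.029271, -0.061120) × (0.000000, 0.000000) = (0.000000, 0.000000)  (running Σ = (0.274669, -0.000000))
  m=6: (0.321264, -0.282157) × (-0.000000, 0.000000) = (-0.000000, 0.000000)  (running Σ = (0.274669, 0.000000))
  m=7: (0.334790, -0.109905) × (-0.000000, -0.000000) = (-0.000000, -0.000000)  (running Σ = (0.274669, 0.000000))
Accumulated sum (0.274669, 0.000000); after 4π/(2l+1) scaling, (0.230106, 0.000000) ⇒ P_7 = 0.230106

0.230106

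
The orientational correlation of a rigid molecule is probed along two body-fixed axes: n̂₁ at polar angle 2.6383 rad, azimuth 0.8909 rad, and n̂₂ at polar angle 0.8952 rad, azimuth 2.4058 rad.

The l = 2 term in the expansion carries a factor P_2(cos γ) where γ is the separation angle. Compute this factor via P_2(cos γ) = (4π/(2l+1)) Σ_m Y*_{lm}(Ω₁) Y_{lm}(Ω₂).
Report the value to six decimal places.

-0.083737

Expand P_2 via completeness: Σ_{m} conj(Y_{2,m}) at Ω₁ times Y_{2,m} at Ω₂ —
  [-2]  conj(Y_{2,-2})(Ω₁) = (-0.018820, 0.087864) ; Y_{2,-2}(Ω₂) = (0.023297, 0.234054) ; Δ = (-0.021003, -0.002358)
  [-1]  conj(Y_{2,-1})(Ω₁) = (-0.205215, -0.253826) ; Y_{2,-1}(Ω₂) = (-0.279468, -0.253031) ; Δ = (-0.006875, 0.122862)
  [+0]  conj(Y_{2,0})(Ω₁) = (0.410679, -0.000000) ; Y_{2,0}(Ω₂) = (0.054637, 0.000000) ; Δ = (0.022438, 0.000000)
  [+1]  conj(Y_{2,1})(Ω₁) = (0.205215, -0.253826) ; Y_{2,1}(Ω₂) = (0.279468, -0.253031) ; Δ = (-0.006875, -0.122862)
  [+2]  conj(Y_{2,2})(Ω₁) = (-0.018820, -0.087864) ; Y_{2,2}(Ω₂) = (0.023297, -0.234054) ; Δ = (-0.021003, 0.002358)
Total Σ_m = (-0.033318, 0.000000). Multiply by 2.513274: (-0.083737, 0.000000). P_2(cos γ) = -0.083737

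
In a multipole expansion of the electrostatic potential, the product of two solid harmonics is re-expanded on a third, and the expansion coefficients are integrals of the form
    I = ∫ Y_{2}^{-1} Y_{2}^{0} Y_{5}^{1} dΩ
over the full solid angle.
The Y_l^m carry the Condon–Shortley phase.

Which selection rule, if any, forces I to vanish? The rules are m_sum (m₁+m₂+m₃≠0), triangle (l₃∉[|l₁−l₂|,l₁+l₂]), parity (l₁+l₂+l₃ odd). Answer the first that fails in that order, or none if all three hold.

triangle

m₁+m₂+m₃ = -1 + 0 + 1 = 0  ✓
triangle: need |l₁−l₂| ≤ l₃ ≤ l₁+l₂ = [0,4]; l₃=5 is outside  ✗
parity: l₁+l₂+l₃ = 9 is odd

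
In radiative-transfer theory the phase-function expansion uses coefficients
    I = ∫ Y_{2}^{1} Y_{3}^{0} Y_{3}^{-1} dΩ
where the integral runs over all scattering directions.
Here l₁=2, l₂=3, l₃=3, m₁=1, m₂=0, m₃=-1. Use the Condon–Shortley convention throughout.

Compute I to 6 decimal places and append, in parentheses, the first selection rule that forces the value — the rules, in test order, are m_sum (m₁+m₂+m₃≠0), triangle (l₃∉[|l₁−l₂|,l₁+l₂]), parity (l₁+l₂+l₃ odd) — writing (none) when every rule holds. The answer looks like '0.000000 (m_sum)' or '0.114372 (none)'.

m-sum 0 ✓  L=8 even ✓  1≤3≤5 ✓
Π(2lᵢ+1) = 5×7×7 = 245
triangle coeff Δ(2,3,3) = 1/3780
Σ_t [0,2]: t=0:+1/24 t=1:−1/4 t=2:+1/24 = -1/6
(3j)²=4/105 [(2 3 3; 0 0 0)], sign=+1
Σ_t [0,1]: t=0:+1/12 t=1:−1/8 = -1/24
(3j)²=1/210 [(2 3 3; 1 0 -1)], sign=-1
⇒ 4πI² = 2/45
I = (-1)√(2/45/(4π)) = -0.05947080
No selection rule forces the value: the integral is nonzero (none).

-0.059471 (none)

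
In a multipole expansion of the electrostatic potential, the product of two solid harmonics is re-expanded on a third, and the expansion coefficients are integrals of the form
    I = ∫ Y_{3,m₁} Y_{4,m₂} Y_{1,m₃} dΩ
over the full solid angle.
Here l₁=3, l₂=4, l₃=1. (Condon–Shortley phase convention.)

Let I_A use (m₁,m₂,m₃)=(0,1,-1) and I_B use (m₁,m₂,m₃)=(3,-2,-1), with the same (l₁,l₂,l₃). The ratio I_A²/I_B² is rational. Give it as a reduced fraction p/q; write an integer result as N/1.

Shared (l₁,l₂,l₃)=(3,4,1): N and (l;000)² cancel in I_A²/I_B².
A: Δ = 6!·0!·2!/9! = 1/252; Racah Σ t=3..3: t=3:−1/72 = -1/72; ⇒ 3j(3 4 1; 0 1 -1)² = 5/126, sgn -1
B: Δ = 6!·0!·2!/9! = 1/252; Racah Σ t=0..0: t=0:+1/1440 = 1/1440; ⇒ 3j(3 4 1; 3 -2 -1)² = 1/252, sgn +1
I_A²/I_B² = (5/126)/(1/252) = 10/1

10/1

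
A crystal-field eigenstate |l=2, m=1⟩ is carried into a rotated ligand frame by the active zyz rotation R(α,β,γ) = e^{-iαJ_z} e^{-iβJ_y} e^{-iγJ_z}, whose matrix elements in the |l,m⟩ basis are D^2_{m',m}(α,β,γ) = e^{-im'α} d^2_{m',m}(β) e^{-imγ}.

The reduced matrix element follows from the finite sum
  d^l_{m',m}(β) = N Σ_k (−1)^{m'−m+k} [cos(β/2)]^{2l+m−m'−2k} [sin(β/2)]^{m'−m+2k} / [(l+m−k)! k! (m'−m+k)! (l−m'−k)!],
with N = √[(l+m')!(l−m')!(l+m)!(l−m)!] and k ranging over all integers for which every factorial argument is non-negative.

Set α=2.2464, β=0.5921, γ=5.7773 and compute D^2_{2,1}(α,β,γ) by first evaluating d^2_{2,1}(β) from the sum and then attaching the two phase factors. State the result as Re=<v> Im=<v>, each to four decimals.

Re=0.3388 Im=-0.3820

Split into d^2_{2,1}(β=0.5921) × two z-phases.
With c≡cos(β/2)=0.956496 and s≡sin(β/2)=0.291744, N=[24·1·6·1]^{1/2}=12.000000
k∈{0} keeps every argument non-negative
  k=0: (−1)^1·12.0000/(6)·0.9565^3·0.2917^1 = -0.510602
d^2_{2,1}(0.5921) = -0.510602
Attach z-rotation phases: D = e^{-i(2)(2.2464)}·(-0.510602)·e^{-i(1)(5.7773)} = +0.338779-0.382025i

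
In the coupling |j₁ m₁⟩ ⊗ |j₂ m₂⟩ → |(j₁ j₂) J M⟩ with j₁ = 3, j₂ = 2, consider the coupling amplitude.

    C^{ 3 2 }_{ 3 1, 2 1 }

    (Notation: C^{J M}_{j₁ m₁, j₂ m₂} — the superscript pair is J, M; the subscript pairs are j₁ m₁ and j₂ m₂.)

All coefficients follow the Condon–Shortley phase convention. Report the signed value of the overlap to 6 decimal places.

√[7·2!4!2!/9! · 4!2!3!1!5!1!] = √(64)
  +(−1)^1/∏(1,1,1,2,3,0)! = -1/12  (running -1/12)
  +(−1)^2/∏(2,0,0,1,4,1)! = 1/48  (running -1/16)
⟨..|..⟩ = √(64)·(-1/16) = -0.500000

−√(1/4) = -0.500000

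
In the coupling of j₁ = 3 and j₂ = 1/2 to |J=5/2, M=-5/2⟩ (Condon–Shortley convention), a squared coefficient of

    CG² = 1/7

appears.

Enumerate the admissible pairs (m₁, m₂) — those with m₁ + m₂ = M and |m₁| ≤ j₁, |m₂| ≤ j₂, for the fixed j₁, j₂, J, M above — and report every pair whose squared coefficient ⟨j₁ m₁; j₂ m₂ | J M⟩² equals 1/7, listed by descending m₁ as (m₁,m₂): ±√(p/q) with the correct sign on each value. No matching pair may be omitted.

Admissible pairs with m₁+m₂ = M = -5/2: (-3,1/2), (-2,-1/2)
  (m₁,m₂)=(-2,-1/2): CG² = 1/7, CG = +√(1/7)   ← matches the target
  (m₁,m₂)=(-3,1/2): CG² = 6/7, CG = −√(6/7)
Pairs with CG² = 1/7: (-2,-1/2): +√(1/7)

(-2,-1/2): +√(1/7)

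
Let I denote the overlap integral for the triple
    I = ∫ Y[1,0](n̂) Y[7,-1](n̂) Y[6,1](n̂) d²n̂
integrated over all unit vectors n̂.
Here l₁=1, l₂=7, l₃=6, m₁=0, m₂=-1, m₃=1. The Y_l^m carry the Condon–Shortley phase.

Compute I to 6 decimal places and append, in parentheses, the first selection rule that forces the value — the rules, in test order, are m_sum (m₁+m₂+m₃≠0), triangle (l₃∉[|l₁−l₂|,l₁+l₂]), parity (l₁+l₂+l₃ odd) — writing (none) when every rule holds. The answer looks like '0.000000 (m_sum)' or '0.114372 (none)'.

Rules hold: Σm=0, L=14 even, 6≤6≤8.
N = 3·15·13 = 585
Δ = 2!·0!·12!/15! = 1/1365
Racah Σ t=1..1: t=1:−1/518400 = -1/518400
⇒ 3j(1 7 6; 0 0 0)² = 7/195, sgn -1
Racah Σ t=1..1: t=1:−1/604800 = -1/604800
⇒ 3j(1 7 6; 0 -1 1)² = 16/455, sgn +1
4πI² = N·(3j₀)²·(3jₘ)² = 48/65
I = -1·√(0.738462/4π) = -0.24241473
No selection rule forces the value: the integral is nonzero (none).

-0.242415 (none)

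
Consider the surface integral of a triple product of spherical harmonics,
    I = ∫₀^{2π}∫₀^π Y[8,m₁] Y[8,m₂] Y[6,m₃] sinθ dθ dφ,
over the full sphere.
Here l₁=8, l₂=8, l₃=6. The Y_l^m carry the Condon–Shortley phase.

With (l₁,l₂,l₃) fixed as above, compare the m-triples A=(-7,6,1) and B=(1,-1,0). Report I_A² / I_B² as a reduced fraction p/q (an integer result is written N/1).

1183/1445

Shared (l₁,l₂,l₃)=(8,8,6): N and (l;000)² cancel in I_A²/I_B².
A: Δ = 10!·6!·6!/23! = 1/13742520792; Racah Σ t=9..10: t=9:−1/31352832000 t=10:+1/20901888000 = 1/62705664000; ⇒ 3j(8 8 6; -7 6 1)² = 455/178296, sgn -1
B: Δ = 10!·6!·6!/23! = 1/13742520792; Racah Σ t=1..7: t=1:−1/188116992000 t=2:+1/1161216000 t=3:−1/69672960 t=4:+1/22394880 t=5:−1/33177600 t=6:+1/248832000 t=7:−1/15676416000 = 187/37623398400; ⇒ 3j(8 8 6; 1 -1 0)² = 425/136344, sgn +1
I_A²/I_B² = (455/178296)/(425/136344) = 1183/1445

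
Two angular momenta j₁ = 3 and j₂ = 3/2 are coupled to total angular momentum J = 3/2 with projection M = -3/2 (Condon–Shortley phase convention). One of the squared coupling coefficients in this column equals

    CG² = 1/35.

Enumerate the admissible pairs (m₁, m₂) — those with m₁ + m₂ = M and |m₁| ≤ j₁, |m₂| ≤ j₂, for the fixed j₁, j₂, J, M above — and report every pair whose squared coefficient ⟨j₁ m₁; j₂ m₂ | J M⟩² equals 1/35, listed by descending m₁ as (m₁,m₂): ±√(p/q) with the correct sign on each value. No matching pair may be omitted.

Admissible pairs with m₁+m₂ = M = -3/2: (-3,3/2), (-2,1/2), (-1,-1/2), (0,-3/2)
  (m₁,m₂)=(0,-3/2): CG² = 1/35, CG = +√(1/35)   ← matches the target
  (m₁,m₂)=(-1,-1/2): CG² = 4/35, CG = −√(4/35)
  (m₁,m₂)=(-2,1/2): CG² = 2/7, CG = +√(2/7)
  (m₁,m₂)=(-3,3/2): CG² = 4/7, CG = −√(4/7)
Pairs with CG² = 1/35: (0,-3/2): +√(1/35)

(0,-3/2): +√(1/35)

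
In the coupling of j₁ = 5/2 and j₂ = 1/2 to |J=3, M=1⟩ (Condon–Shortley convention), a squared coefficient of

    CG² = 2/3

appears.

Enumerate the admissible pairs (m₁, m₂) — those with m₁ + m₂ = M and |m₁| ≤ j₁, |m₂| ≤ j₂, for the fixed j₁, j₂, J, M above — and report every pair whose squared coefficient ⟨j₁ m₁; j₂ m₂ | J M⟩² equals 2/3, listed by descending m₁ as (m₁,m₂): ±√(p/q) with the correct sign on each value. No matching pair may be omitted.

(1/2,1/2): +√(2/3)

Admissible pairs with m₁+m₂ = M = 1: (1/2,1/2), (3/2,-1/2)
  (m₁,m₂)=(3/2,-1/2): CG² = 1/3, CG = +√(1/3)
  (m₁,m₂)=(1/2,1/2): CG² = 2/3, CG = +√(2/3)   ← matches the target
Pairs with CG² = 2/3: (1/2,1/2): +√(2/3)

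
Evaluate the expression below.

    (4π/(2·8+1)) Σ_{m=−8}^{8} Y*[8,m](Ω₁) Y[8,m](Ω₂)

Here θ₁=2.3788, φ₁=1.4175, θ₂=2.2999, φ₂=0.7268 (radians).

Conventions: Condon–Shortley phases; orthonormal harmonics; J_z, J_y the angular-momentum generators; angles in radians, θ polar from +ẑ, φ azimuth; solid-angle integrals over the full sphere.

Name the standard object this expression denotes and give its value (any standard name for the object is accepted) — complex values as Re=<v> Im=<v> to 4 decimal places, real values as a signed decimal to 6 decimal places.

Legendre polynomial (addition theorem), -0.379896

This sum is the spherical-harmonic addition theorem: it equals the Legendre polynomial P_l(cos γ) of the angle γ between the two directions.
Addition theorem: P_8(cos γ) = (4π/17) Σ_m Y*_{lm}(Ω₁) Y_{lm}(Ω₂), m = −8…8:
  [-8]  conj(Y_{8,-8})(Ω₁) = (0.009040, -0.025201) ; Y_{8,-8}(Ω₂) = (0.043999, 0.022283) ; Δ = (0.000959, -0.000907)
  [-7]  conj(Y_{8,-7})(Ω₁) = (0.098454, 0.053495) ; Y_{8,-7}(Ω₂) = (-0.064582, -0.163968) ; Δ = (0.002413, -0.019598)
  [-6]  conj(Y_{8,-6})(Ω₁) = (-0.169739, 0.222810) ; Y_{8,-6}(Ω₂) = (-0.126174, 0.343957) ; Δ = (-0.055220, -0.086496)
  [-5]  conj(Y_{8,-5})(Ω₁) = (-0.310693, -0.322675) ; Y_{8,-5}(Ω₂) = (0.402762, -0.216076) ; Δ = (-0.194858, -0.062828)
  [-4]  conj(Y_{8,-4})(Ω₁) = (0.325646, -0.229148) ; Y_{8,-4}(Ω₂) = (-0.230464, -0.055031) ; Δ = (-0.087660, 0.034890)
  [-3]  conj(Y_{8,-3})(Ω₁) = (0.005888, 0.011887) ; Y_{8,-3}(Ω₂) = (-0.118458, -0.169631) ; Δ = (0.001319, -0.002407)
  [-2]  conj(Y_{8,-2})(Ω₁) = (0.352181, -0.111492) ; Y_{8,-2}(Ω₂) = (-0.042377, 0.359931) ; Δ = (0.025205, 0.131486)
  [-1]  conj(Y_{8,-1})(Ω₁) = (0.030182, 0.195344) ; Y_{8,-1}(Ω₂) = (-0.034464, 0.030645) ; Δ = (-0.007026, -0.005807)
  [+0]  conj(Y_{8,0})(Ω₁) = (0.315496, -0.000000) ; Y_{8,0}(Ω₂) = (0.367058, 0.000000) ; Δ = (0.115806, 0.000000)
  [+1]  conj(Y_{8,1})(Ω₁) = (-0.030182, 0.195344) ; Y_{8,1}(Ω₂) = (0.034464, 0.030645) ; Δ = (-0.007026, 0.005807)
  [+2]  conj(Y_{8,2})(Ω₁) = (0.352181, 0.111492) ; Y_{8,2}(Ω₂) = (-0.042377, -0.359931) ; Δ = (0.025205, -0.131486)
  [+3]  conj(Y_{8,3})(Ω₁) = (-0.005888, 0.011887) ; Y_{8,3}(Ω₂) = (0.118458, -0.169631) ; Δ = (0.001319, 0.002407)
  [+4]  conj(Y_{8,4})(Ω₁) = (0.325646, 0.229148) ; Y_{8,4}(Ω₂) = (-0.230464, 0.055031) ; Δ = (-0.087660, -0.034890)
  [+5]  conj(Y_{8,5})(Ω₁) = (0.310693, -0.322675) ; Y_{8,5}(Ω₂) = (-0.402762, -0.216076) ; Δ = (-0.194858, 0.062828)
  [+6]  conj(Y_{8,6})(Ω₁) = (-0.169739, -0.222810) ; Y_{8,6}(Ω₂) = (-0.126174, -0.343957) ; Δ = (-0.055220, 0.086496)
  [+7]  conj(Y_{8,7})(Ω₁) = (-0.098454, 0.053495) ; Y_{8,7}(Ω₂) = (0.064582, -0.163968) ; Δ = (0.002413, 0.019598)
  [+8]  conj(Y_{8,8})(Ω₁) = (0.009040, 0.025201) ; Y_{8,8}(Ω₂) = (0.043999, -0.022283) ; Δ = (0.000959, 0.000907)
Accumulated sum (-0.513930, 0.000000); after 4π/(2l+1) scaling, (-0.379896, 0.000000) ⇒ P_8 = -0.379896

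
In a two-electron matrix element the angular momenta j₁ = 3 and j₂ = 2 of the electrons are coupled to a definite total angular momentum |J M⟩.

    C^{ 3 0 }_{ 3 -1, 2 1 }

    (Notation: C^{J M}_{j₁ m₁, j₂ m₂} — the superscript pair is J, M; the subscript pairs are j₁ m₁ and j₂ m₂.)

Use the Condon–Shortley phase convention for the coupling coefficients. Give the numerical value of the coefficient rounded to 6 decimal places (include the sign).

+√(1/30) ≈ +0.182574

√[7·2!4!2!/9! · 2!4!3!1!3!3!] = √(96/5)
  +(−1)^1/∏(1,1,3,2,1,0)! = -1/12  (running -1/12)
  +(−1)^2/∏(2,0,2,1,2,1)! = 1/8  (running 1/24)
⟨..|..⟩ = √(96/5)·(1/24) = +0.182574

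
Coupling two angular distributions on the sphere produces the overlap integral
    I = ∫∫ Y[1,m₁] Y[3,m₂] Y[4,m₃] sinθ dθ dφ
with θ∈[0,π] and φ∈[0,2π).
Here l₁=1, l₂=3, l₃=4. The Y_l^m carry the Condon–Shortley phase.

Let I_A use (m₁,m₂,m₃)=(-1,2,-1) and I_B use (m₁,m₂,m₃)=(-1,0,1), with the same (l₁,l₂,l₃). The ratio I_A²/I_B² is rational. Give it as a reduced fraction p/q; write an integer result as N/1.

3/10

Same 1,3,4: normalisation and zero-m 3j drop out of the ratio.
A: Δ: 0! 2! 6! / 9! → 1/252; sum: t=0:+1/240 = 1/240; 3j²(1 3 4; -1 2 -1) = Δ·Π!·Σ² = 1/84  (sign -1)
B: Δ: 0! 2! 6! / 9! → 1/252; sum: t=0:+1/72 = 1/72; 3j²(1 3 4; -1 0 1) = Δ·Π!·Σ² = 5/126  (sign -1)
I_A²/I_B² = (1/84)/(5/126) = 3/10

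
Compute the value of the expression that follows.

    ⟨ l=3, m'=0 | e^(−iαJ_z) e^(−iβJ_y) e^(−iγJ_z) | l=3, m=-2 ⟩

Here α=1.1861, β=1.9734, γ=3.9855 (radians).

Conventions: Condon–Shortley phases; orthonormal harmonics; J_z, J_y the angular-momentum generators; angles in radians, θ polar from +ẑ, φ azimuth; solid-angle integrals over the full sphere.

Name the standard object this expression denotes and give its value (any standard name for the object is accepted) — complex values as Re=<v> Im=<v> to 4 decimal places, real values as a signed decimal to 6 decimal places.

Wigner D-matrix element, Re=0.0530 Im=-0.4510

This is a Wigner D-matrix element — the rotation-matrix element ⟨l m'| R(α,β,γ) |l m⟩ in the angular-momentum basis.
D^3_{0,-2}(1.1861,1.9734,3.9855) = e^{-i·0·1.1861}·d^3_{0,-2}(1.9734)·e^{-i·-2·3.9855}. Compute d first:
With c≡cos(β/2)=0.551446 and s≡sin(β/2)=0.834211, N=[6·6·1·120]^{1/2}=65.726707
k∈{0,1} keeps every argument non-negative
  k=0: (−1)^2·65.7267/(12)·0.5514^4·0.8342^2 = +0.352471
  k=1: (−1)^3·65.7267/(12)·0.5514^2·0.8342^4 = -0.806621
d^3_{0,-2}(1.9734) = +0.352471 -0.806621 = -0.454150
D = (+1.000000+0.000000i)·(-0.454150)·(-0.116751+0.993161i) = +0.053023-0.451044i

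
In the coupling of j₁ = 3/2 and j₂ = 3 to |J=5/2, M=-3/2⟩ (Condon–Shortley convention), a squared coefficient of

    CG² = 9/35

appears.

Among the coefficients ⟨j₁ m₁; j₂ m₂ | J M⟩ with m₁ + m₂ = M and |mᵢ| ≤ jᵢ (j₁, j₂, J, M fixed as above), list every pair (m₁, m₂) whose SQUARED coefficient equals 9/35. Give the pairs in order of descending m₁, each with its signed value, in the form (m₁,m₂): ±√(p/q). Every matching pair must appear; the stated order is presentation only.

Admissible pairs with m₁+m₂ = M = -3/2: (-3/2,0), (-1/2,-1), (1/2,-2), (3/2,-3)
  (m₁,m₂)=(3/2,-3): CG² = 9/28, CG = +√(9/28)
  (m₁,m₂)=(1/2,-2): CG² = 1/14, CG = +√(1/14)
  (m₁,m₂)=(-1/2,-1): CG² = 7/20, CG = −√(7/20)
  (m₁,m₂)=(-3/2,0): CG² = 9/35, CG = +√(9/35)   ← matches the target
Pairs with CG² = 9/35: (-3/2,0): +√(9/35)

(-3/2,0): +√(9/35)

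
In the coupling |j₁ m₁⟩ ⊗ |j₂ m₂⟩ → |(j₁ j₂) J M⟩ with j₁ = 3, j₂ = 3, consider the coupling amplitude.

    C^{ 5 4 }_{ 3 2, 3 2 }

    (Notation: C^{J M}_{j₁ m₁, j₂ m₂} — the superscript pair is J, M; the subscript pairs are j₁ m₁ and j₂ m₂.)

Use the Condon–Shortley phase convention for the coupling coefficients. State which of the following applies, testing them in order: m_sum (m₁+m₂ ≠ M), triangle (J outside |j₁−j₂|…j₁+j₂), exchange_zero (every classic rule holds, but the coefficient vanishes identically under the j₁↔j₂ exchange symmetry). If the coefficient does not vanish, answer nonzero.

m-sum: m₁+m₂ = 2+2 = 4, M = 4  ✓
triangle: |j₁−j₂| = 0 ≤ J = 5 ≤ j₁+j₂ = 6  ✓
exchange: j₁=j₂ and m₁=m₂, and (−1)^(j₁+j₂−J) = (−1)^1 = −1 forces ⟨j₁m₁;j₂m₂|JM⟩ = −⟨j₂m₂;j₁m₁|JM⟩ = −⟨j₁m₁;j₂m₂|JM⟩ ⇒ the coefficient vanishes identically
Racah sum check: Σ_k collapses to 0 ⇒ CG = 0

exchange_zero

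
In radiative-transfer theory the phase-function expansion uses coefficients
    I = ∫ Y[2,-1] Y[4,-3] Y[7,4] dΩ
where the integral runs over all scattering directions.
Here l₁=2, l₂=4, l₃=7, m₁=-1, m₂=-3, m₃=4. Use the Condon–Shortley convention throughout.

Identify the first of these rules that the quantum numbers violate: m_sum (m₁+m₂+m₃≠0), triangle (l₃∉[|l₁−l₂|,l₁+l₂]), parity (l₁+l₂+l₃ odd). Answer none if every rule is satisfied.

triangle

m₁+m₂+m₃ = -1 − 3 + 4 = 0  ✓
triangle: need |l₁−l₂| ≤ l₃ ≤ l₁+l₂ = [2,6]; l₃=7 is outside  ✗
parity: l₁+l₂+l₃ = 13 is odd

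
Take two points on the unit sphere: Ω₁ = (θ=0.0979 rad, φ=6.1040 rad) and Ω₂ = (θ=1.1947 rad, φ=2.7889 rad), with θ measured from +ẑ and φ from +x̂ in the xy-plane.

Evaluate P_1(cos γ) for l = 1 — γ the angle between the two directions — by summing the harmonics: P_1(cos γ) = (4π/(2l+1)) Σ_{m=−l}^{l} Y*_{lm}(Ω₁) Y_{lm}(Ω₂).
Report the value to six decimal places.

0.275987

Addition theorem: P_1(cos γ) = (4π/3) Σ_m Y*_{lm}(Ω₁) Y_{lm}(Ω₂), m = −1…1:
  [-1]  conj(Y_{1,-1})(Ω₁) = (0.033229, -0.006019) ; Y_{1,-1}(Ω₂) = (-0.301566, -0.111001) ; Δ = (-0.010689, -0.001873)
  [+0]  conj(Y_{1,0})(Ω₁) = (0.486263, -0.000000) ; Y_{1,0}(Ω₂) = (0.179460, 0.000000) ; Δ = (0.087265, 0.000000)
  [+1]  conj(Y_{1,1})(Ω₁) = (-0.033229, -0.006019) ; Y_{1,1}(Ω₂) = (0.301566, -0.111001) ; Δ = (-0.010689, 0.001873)
Σ over m = (0.065887, 0.000000); ×(4π/3) → (0.275987, 0.000000). Real part: 0.275987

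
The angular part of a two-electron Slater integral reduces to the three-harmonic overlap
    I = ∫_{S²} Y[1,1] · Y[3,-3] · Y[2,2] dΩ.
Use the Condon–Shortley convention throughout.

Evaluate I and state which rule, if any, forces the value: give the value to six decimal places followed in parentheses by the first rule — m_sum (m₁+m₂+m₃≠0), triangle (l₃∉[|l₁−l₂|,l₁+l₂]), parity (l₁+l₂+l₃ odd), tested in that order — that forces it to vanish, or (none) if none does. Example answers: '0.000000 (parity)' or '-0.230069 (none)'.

m-sum 0 ✓  L=6 even ✓  2≤2≤4 ✓
Π(2lᵢ+1) = 3×7×5 = 105
triangle coeff Δ(1,3,2) = 1/105
Σ_t [1,1]: t=1:−1/4 = -1/4
(3j)²=3/35 [(1 3 2; 0 0 0)], sign=-1
Σ_t [0,0]: t=0:+1/48 = 1/48
(3j)²=1/7 [(1 3 2; 1 -3 2)], sign=+1
⇒ 4πI² = 9/7
I = (-1)√(9/7/(4π)) = -0.31986543
No selection rule forces the value: the integral is nonzero (none).

-0.319865 (none)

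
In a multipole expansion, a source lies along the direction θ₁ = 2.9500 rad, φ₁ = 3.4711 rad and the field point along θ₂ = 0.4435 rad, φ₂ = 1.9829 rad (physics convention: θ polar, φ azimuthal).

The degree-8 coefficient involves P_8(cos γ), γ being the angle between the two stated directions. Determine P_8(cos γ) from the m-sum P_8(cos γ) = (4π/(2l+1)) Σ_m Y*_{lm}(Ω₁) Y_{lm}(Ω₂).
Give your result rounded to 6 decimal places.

-0.383004

Term-by-term m-sum for l=8 (normalisation 4π/17 = 0.739198):
  m=-8: Y*=(-0.000001, 0.000000)  Y=(-0.000585, 0.000092)  product (0.000000, -0.000000)
  m=-7: Y*=(-0.000012, 0.000014)  Y=(0.001267, -0.004825)  product (0.000000, 0.000000)
  m=-6: Y*=(-0.000095, 0.000222)  Y=(0.020716, 0.016378)  product (-0.000006, 0.000003)
  m=-5: Y*=(-0.000176, 0.002283)  Y=(-0.087110, 0.046433)  product (-0.000091, -0.000207)
  m=-4: Y*=(0.004040, 0.015639)  Y=(-0.020503, -0.263621)  product (0.004040, -0.001386)
  m=-3: Y*=(0.046124, 0.070052)  Y=(0.456186, 0.158545)  product (0.009935, 0.039269)
  m=-2: Y*=(0.240297, 0.186117)  Y=(-0.338687, 0.366051)  product (-0.149514, 0.024926)
  m=-1: Y*=(0.631783, 0.216054)  Y=(-0.013189, -0.030172)  product (-0.001814, -0.021912)
  m=+0: Y*=(0.511658, -0.000000)  Y=(-0.475387, 0.000000)  product (-0.243236, 0.000000)
  m=+1: Y*=(-0.631783, 0.216054)  Y=(0.013189, -0.030172)  product (-0.001814, 0.021912)
  m=+2: Y*=(0.240297, -0.186117)  Y=(-0.338687, -0.366051)  product (-0.149514, -0.024926)
  m=+3: Y*=(-0.046124, 0.070052)  Y=(-0.456186, 0.158545)  product (0.009935, -0.039269)
  m=+4: Y*=(0.004040, -0.015639)  Y=(-0.020503, 0.263621)  product (0.004040, 0.001386)
  m=+5: Y*=(0.000176, 0.002283)  Y=(0.087110, 0.046433)  product (-0.000091, 0.000207)
  m=+6: Y*=(-0.000095, -0.000222)  Y=(0.020716, -0.016378)  product (-0.000006, -0.000003)
  m=+7: Y*=(0.000012, 0.000014)  Y=(-0.001267, -0.004825)  product (0.000000, -0.000000)
  m=+8: Y*=(-0.000001, -0.000000)  Y=(-0.000585, -0.000092)  product (0.000000, 0.000000)
Accumulated sum (-0.518134, 0.000000); after 4π/(2l+1) scaling, (-0.383004, 0.000000) ⇒ P_8 = -0.383004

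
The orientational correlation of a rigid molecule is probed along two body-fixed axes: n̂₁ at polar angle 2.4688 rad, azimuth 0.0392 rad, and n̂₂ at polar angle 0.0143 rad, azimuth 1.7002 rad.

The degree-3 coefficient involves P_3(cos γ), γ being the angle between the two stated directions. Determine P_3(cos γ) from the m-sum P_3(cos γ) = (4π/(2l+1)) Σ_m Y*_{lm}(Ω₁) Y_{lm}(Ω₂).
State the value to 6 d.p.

Addition theorem: P_3(cos γ) = (4π/7) Σ_m Y*_{lm}(Ω₁) Y_{lm}(Ω₂), m = −3…3:
  [-3]  conj(Y_{3,-3})(Ω₁) = 0.10027 + 0.01185j ; Y_{3,-3}(Ω₂) = 0.00000 + 0.00000j ; Δ = 0.00000 + 0.00000j
  [-2]  conj(Y_{3,-2})(Ω₁) = -0.30944 - 0.02431j ; Y_{3,-2}(Ω₂) = -0.00020 + 0.00005j ; Δ = 0.00006 - 0.00001j
  [-1]  conj(Y_{3,-1})(Ω₁) = 0.41421 + 0.01625j ; Y_{3,-1}(Ω₂) = -0.00238 - 0.01833j ; Δ = -0.00069 - 0.00763j
  [+0]  conj(Y_{3,0})(Ω₁) = -0.01701 + 0.00000j ; Y_{3,0}(Ω₂) = 0.74589 + 0.00000j ; Δ = -0.01269 + 0.00000j
  [+1]  conj(Y_{3,1})(Ω₁) = -0.41421 + 0.01625j ; Y_{3,1}(Ω₂) = 0.00238 - 0.01833j ; Δ = -0.00069 + 0.00763j
  [+2]  conj(Y_{3,2})(Ω₁) = -0.30944 + 0.02431j ; Y_{3,2}(Ω₂) = -0.00020 - 0.00005j ; Δ = 0.00006 + 0.00001j
  [+3]  conj(Y_{3,3})(Ω₁) = -0.10027 + 0.01185j ; Y_{3,3}(Ω₂) = -0.00000 + 0.00000j ; Δ = 0.00000 - 0.00000j
Σ over m = -0.01394 + 0.00000j; ×(4π/7) → -0.02502 + 0.00000j. Real part: -0.025025

-0.025025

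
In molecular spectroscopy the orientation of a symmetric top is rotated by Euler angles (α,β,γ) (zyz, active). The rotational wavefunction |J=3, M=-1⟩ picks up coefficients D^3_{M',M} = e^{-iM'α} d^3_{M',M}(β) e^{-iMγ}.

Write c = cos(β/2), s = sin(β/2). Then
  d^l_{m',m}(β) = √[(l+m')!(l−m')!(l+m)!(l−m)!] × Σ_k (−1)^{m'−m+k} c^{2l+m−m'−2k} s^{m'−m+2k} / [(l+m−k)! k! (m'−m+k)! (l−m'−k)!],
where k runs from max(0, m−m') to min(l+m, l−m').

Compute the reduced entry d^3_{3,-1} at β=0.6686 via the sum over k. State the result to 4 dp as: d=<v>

d=0.0401

d^3_{3,-1}(β=0.6686) via the finite sum:
With c≡cos(β/2)=0.944640 and s≡sin(β/2)=0.328108, N=[720·1·2·24]^{1/2}=185.903201
k: max(0,(-1)−(3))=0 … min(3+(-1),3−(3))=0
  k=0: (−1)^4·185.9032/(48)·0.9446^2·0.3281^4 = +0.040054
d^3_{3,-1}(0.6686) = +0.040054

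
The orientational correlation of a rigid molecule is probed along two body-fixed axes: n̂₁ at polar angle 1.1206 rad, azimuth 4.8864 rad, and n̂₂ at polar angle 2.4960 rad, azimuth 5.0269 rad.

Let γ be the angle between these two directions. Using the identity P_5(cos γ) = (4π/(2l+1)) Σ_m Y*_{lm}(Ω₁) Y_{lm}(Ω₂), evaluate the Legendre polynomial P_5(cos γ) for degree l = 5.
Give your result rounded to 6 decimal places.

Summing Y*_{l m}(θ₁,φ₁)·Y_{l m}(θ₂,φ₂) over m ∈ [−5, 5]; prefactor 4π/(2·5+1) = 1.142397:
  m=-5: Y*=(0.209907, -0.177068)  Y=(0.036597, -0.000064)  product (0.007670, -0.006494)
  m=-4: Y*=(0.322073, 0.269107)  Y=(-0.047270, 0.146181)  product (-0.054563, 0.034360)
  m=-3: Y*=(-0.088655, 0.154112)  Y=(-0.289287, -0.209713)  product (0.057966, -0.025991)
  m=-2: Y*=(0.242753, 0.088068)  Y=(0.362165, -0.263518)  product (0.111124, -0.032075)
  m=-1: Y*=(-0.044833, 0.255037)  Y=(0.036710, 0.112848)  product (-0.030426, 0.004303)
  m=+0: Y*=(0.203780, -0.000000)  Y=(0.375178, 0.000000)  product (0.076454, 0.000000)
  m=+1: Y*=(0.044833, 0.255037)  Y=(-0.036710, 0.112848)  product (-0.030426, -0.004303)
  m=+2: Y*=(0.242753, -0.088068)  Y=(0.362165, 0.263518)  product (0.111124, 0.032075)
  m=+3: Y*=(0.088655, 0.154112)  Y=(0.289287, -0.209713)  product (0.057966, 0.025991)
  m=+4: Y*=(0.322073, -0.269107)  Y=(-0.047270, -0.146181)  product (-0.054563, -0.034360)
  m=+5: Y*=(-0.209907, -0.177068)  Y=(-0.036597, -0.000064)  product (0.007670, 0.006494)
Accumulated sum (0.259997, 0.000000); after 4π/(2l+1) scaling, (0.297020, 0.000000) ⇒ P_5 = 0.297020

0.297020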